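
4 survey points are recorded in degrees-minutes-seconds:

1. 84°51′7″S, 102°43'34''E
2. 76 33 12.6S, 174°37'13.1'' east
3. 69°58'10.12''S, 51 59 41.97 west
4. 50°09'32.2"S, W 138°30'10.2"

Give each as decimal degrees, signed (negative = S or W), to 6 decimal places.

1. -84.851944, 102.726111
2. -76.553500, 174.620306
3. -69.969478, -51.994992
4. -50.158944, -138.502833

Point 1:
  Latitude: 84 + 51/60 + 7/3600 = 84.8519444
  hemisphere S, so the sign is −
  λ: 43′ + 34″ = 43.56667′; 102 + 43.56667/60 = 102.7261111
  E → positive
Point 2:
  φ: 76 + 33/60 + 12.6/3600 = 76.5535000
  S → negative
  λ: 174 + 37/60 + 13.1/3600 = 174.6203056
  E ⇒ keep positive
Point 3:
  Latitude: 69 + 58/60 + 10.12/3600 = 69.9694778
  S ⇒ negate
  Lon: 51° + 59/60 + 41.97/3600 = 51 + 0.983333 + 0.011658 = 51.9949917
  W → negative
Point 4:
  Lat: 50 + 9/60 + 32.2/3600 = 50.1589444
  S ⇒ negate
  λ: 138° + 30/60 + 10.2/3600 = 138 + 0.500000 + 0.002833 = 138.5028333
  W → negative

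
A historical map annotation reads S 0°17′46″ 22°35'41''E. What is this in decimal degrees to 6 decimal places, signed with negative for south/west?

φ: 0° + 17/60 + 46/3600 = 0 + 0.283333 + 0.012778 = 0.2961111
S ⇒ negate
λ: 35′ + 41″ = 35.68333′; 22 + 35.68333/60 = 22.5947222
E ⇒ keep positive

-0.296111, 22.594722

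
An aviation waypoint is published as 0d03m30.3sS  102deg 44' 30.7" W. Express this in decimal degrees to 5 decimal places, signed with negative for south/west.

Lat: 3′ + 30.3″ = 3.50500′; 0 + 3.50500/60 = 0.058417
S → negative
λ: 44′ + 30.7″ = 44.51167′; 102 + 44.51167/60 = 102.741861
hemisphere W, so the sign is −

-0.05842, -102.74186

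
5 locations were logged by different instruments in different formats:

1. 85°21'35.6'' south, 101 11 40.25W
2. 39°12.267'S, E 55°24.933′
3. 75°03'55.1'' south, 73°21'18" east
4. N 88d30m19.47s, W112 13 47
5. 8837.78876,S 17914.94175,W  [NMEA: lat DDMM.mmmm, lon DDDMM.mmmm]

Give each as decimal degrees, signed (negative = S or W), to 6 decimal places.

1. -85.359889, -101.194514
2. -39.204450, 55.415550
3. -75.065306, 73.355000
4. 88.505408, -112.229722
5. -88.629813, -179.249029

Point 1:
  φ: 85 + 21/60 + 35.6/3600 = 85.3598889
  S ⇒ negate
  Lon: 11′ + 40.25″ = 11.67083′; 101 + 11.67083/60 = 101.1945139
  W → negative
Point 2:
  Latitude: 39 + 12.267/60 = 39.2044500
  hemisphere S, so the sign is −
  λ: 24.933′ = 0.415550°; total 55.4155500
  E → positive
Point 3:
  Lat: 3′ + 55.1″ = 3.91833′; 75 + 3.91833/60 = 75.0653056
  S → negative
  Lon: 73 + 21/60 + 18/3600 = 73.3550000
  E ⇒ keep positive
Point 4:
  φ: 30′ + 19.47″ = 30.32450′; 88 + 30.32450/60 = 88.5054083
  N → positive
  λ: 13′ + 47″ = 13.78333′; 112 + 13.78333/60 = 112.2297222
  W → negative
Point 5:
  Lat: degrees = first 2 digits = 88, minutes = 37.78876; 88 + 37.78876/60 = 88.6298127
  hemisphere S, so the sign is −
  λ: degrees = first 3 digits = 179, minutes = 14.94175; 179 + 14.94175/60 = 179.2490292
  W ⇒ negate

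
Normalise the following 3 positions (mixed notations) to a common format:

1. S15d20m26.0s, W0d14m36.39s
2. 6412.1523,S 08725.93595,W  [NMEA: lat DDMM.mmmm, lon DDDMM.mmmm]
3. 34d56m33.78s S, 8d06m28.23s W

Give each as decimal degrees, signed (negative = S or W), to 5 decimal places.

1. -15.34056, -0.24344
2. -64.20254, -87.43227
3. -34.94272, -8.10784

Point 1:
  Latitude: 15 + 20/60 + 26/3600 = 15.340556
  S ⇒ negate
  Longitude: 0° + 14/60 + 36.39/3600 = 0 + 0.233333 + 0.010108 = 0.243442
  W ⇒ negate
Point 2:
  φ: split at 2 digits → 64° and 12.1523′; 64 + 12.1523/60 = 64.202538
  S ⇒ negate
  Longitude: split at 3 digits → 087° and 25.93595′; 87 + 25.93595/60 = 87.432266
  hemisphere W, so the sign is −
Point 3:
  Lat: 34° + 56/60 + 33.78/3600 = 34 + 0.933333 + 0.009383 = 34.942717
  hemisphere S, so the sign is −
  Lon: 8 + 6/60 + 28.23/3600 = 8.107842
  W → negative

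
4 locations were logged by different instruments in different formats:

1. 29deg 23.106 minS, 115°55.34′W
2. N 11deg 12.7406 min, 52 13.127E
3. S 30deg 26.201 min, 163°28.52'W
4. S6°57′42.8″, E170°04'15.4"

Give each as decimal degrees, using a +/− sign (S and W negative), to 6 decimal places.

1. -29.385100, -115.922333
2. 11.212343, 52.218783
3. -30.436683, -163.475333
4. -6.961889, 170.070944

Point 1:
  φ: 29 + 23.106/60 = 29.3851000
  S ⇒ negate
  λ: 55.34′ = 0.922333°; total 115.9223333
  W ⇒ negate
Point 2:
  Lat: 11 + 12.7406/60 = 11.2123433
  N ⇒ keep positive
  Lon: 13.127′ = 0.218783°; total 52.2187833
  E → positive
Point 3:
  Lat: 26.201′ = 0.436683°; total 30.4366833
  hemisphere S, so the sign is −
  Lon: 28.52′ = 0.475333°; total 163.4753333
  W → negative
Point 4:
  Latitude: 57′ + 42.8″ = 57.71333′; 6 + 57.71333/60 = 6.9618889
  hemisphere S, so the sign is −
  Lon: 4′ + 15.4″ = 4.25667′; 170 + 4.25667/60 = 170.0709444
  E → positive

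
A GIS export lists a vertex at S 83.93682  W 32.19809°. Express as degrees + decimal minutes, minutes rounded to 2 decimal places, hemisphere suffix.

83° 56.21′ S, 32° 11.89′ W

Latitude: fractional part 0.936820 → 56.2092 minutes
Longitude: minutes = (32.198090 − 32) × 60 = 11.8854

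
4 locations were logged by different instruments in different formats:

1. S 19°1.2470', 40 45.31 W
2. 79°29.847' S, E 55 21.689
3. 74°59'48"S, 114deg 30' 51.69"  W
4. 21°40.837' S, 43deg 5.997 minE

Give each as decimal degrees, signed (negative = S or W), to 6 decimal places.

1. -19.020783, -40.755167
2. -79.497450, 55.361483
3. -74.996667, -114.514358
4. -21.680617, 43.099950

Point 1:
  φ: 1.247′ = 0.020783°; total 19.0207833
  hemisphere S, so the sign is −
  Longitude: 45.31′ = 0.755167°; total 40.7551667
  hemisphere W, so the sign is −
Point 2:
  Latitude: 29.847′ = 0.497450°; total 79.4974500
  hemisphere S, so the sign is −
  λ: 55 + 21.689/60 = 55.3614833
  E ⇒ keep positive
Point 3:
  φ: 74° + 59/60 + 48/3600 = 74 + 0.983333 + 0.013333 = 74.9966667
  S ⇒ negate
  Lon: 30′ + 51.69″ = 30.86150′; 114 + 30.86150/60 = 114.5143583
  W ⇒ negate
Point 4:
  Latitude: 21 + 40.837/60 = 21.6806167
  hemisphere S, so the sign is −
  Longitude: 43 + 5.997/60 = 43.0999500
  E ⇒ keep positive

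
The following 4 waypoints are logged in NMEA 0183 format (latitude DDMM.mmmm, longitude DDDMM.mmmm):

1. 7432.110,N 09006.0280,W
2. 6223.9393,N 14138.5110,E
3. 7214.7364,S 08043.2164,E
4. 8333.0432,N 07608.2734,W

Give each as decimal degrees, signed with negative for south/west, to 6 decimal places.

Point 1:
  φ: split at 2 digits → 74° and 32.11′; 74 + 32.11/60 = 74.5351667
  N → positive
  λ: degrees = first 3 digits = 90, minutes = 6.028; 90 + 6.028/60 = 90.1004667
  W → negative
Point 2:
  φ: degrees = first 2 digits = 62, minutes = 23.9393; 62 + 23.9393/60 = 62.3989883
  N ⇒ keep positive
  Lon: split at 3 digits → 141° and 38.511′; 141 + 38.511/60 = 141.6418500
  E → positive
Point 3:
  Latitude: degrees = first 2 digits = 72, minutes = 14.7364; 72 + 14.7364/60 = 72.2456067
  S ⇒ negate
  Lon: split at 3 digits → 080° and 43.2164′; 80 + 43.2164/60 = 80.7202733
  E ⇒ keep positive
Point 4:
  Lat: degrees = first 2 digits = 83, minutes = 33.0432; 83 + 33.0432/60 = 83.5507200
  N ⇒ keep positive
  Lon: degrees = first 3 digits = 76, minutes = 8.2734; 76 + 8.2734/60 = 76.1378900
  hemisphere W, so the sign is −

1. 74.535167, -90.100467
2. 62.398988, 141.641850
3. -72.245607, 80.720273
4. 83.550720, -76.137890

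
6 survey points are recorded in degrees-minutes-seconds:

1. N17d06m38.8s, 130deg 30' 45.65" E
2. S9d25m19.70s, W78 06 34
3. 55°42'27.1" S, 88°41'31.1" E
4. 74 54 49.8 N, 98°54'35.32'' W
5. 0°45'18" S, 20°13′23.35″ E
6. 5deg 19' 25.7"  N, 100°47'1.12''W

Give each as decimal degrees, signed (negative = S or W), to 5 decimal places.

1. 17.11078, 130.51268
2. -9.42214, -78.10944
3. -55.70753, 88.69197
4. 74.91383, -98.90981
5. -0.75500, 20.22315
6. 5.32381, -100.78364

Point 1:
  φ: 6′ + 38.8″ = 6.64667′; 17 + 6.64667/60 = 17.110778
  N → positive
  Lon: 130 + 30/60 + 45.65/3600 = 130.512681
  E ⇒ keep positive
Point 2:
  φ: 9 + 25/60 + 19.7/3600 = 9.422139
  S → negative
  Longitude: 6′ + 34″ = 6.56667′; 78 + 6.56667/60 = 78.109444
  hemisphere W, so the sign is −
Point 3:
  Lat: 55° + 42/60 + 27.1/3600 = 55 + 0.700000 + 0.007528 = 55.707528
  S → negative
  λ: 88° + 41/60 + 31.1/3600 = 88 + 0.683333 + 0.008639 = 88.691972
  E → positive
Point 4:
  Lat: 54′ + 49.8″ = 54.83000′; 74 + 54.83000/60 = 74.913833
  N → positive
  λ: 98° + 54/60 + 35.32/3600 = 98 + 0.900000 + 0.009811 = 98.909811
  hemisphere W, so the sign is −
Point 5:
  Lat: 0 + 45/60 + 18/3600 = 0.755000
  S ⇒ negate
  λ: 13′ + 23.35″ = 13.38917′; 20 + 13.38917/60 = 20.223153
  E ⇒ keep positive
Point 6:
  Latitude: 5 + 19/60 + 25.7/3600 = 5.323806
  N → positive
  Lon: 47′ + 1.12″ = 47.01867′; 100 + 47.01867/60 = 100.783644
  hemisphere W, so the sign is −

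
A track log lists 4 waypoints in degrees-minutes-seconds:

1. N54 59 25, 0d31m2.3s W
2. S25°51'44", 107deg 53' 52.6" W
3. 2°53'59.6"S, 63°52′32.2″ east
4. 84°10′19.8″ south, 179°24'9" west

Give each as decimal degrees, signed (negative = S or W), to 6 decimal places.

Point 1:
  Lat: 54 + 59/60 + 25/3600 = 54.9902778
  N → positive
  λ: 0° + 31/60 + 2.3/3600 = 0 + 0.516667 + 0.000639 = 0.5173056
  W ⇒ negate
Point 2:
  Latitude: 25° + 51/60 + 44/3600 = 25 + 0.850000 + 0.012222 = 25.8622222
  S ⇒ negate
  λ: 107 + 53/60 + 52.6/3600 = 107.8979444
  W ⇒ negate
Point 3:
  Latitude: 2 + 53/60 + 59.6/3600 = 2.8998889
  hemisphere S, so the sign is −
  λ: 52′ + 32.2″ = 52.53667′; 63 + 52.53667/60 = 63.8756111
  E ⇒ keep positive
Point 4:
  φ: 10′ + 19.8″ = 10.33000′; 84 + 10.33000/60 = 84.1721667
  S ⇒ negate
  Lon: 24′ + 9″ = 24.15000′; 179 + 24.15000/60 = 179.4025000
  W → negative

1. 54.990278, -0.517306
2. -25.862222, -107.897944
3. -2.899889, 63.875611
4. -84.172167, -179.402500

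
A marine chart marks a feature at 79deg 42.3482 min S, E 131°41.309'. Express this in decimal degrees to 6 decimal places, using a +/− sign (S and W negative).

-79.705803, 131.688483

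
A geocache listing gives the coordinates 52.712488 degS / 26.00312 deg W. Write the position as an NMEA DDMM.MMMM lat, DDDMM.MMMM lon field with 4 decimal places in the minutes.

5242.7493,S / 02600.1872,W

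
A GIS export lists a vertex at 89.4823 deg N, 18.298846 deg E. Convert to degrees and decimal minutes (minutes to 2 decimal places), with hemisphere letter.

89° 28.94′ N, 18° 17.93′ E

Lat: fractional part 0.482300 → 28.9380 minutes
λ: 18° + 0.298846 × 60 = 18° 17.9308′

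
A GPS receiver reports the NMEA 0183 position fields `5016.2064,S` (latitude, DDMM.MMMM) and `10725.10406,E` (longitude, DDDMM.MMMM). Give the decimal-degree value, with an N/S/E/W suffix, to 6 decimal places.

50.270107° S, 107.418401° E

φ: degrees = first 2 digits = 50, minutes = 16.2064; 50 + 16.2064/60 = 50.2701067
Lon: degrees = first 3 digits = 107, minutes = 25.10406; 107 + 25.10406/60 = 107.4184010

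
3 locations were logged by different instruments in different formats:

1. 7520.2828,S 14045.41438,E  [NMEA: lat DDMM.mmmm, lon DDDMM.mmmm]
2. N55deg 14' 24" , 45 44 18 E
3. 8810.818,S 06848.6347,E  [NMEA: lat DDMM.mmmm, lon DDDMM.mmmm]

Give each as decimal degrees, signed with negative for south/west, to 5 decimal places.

1. -75.33805, 140.75691
2. 55.24000, 45.73833
3. -88.18030, 68.81058

Point 1:
  Latitude: split at 2 digits → 75° and 20.2828′; 75 + 20.2828/60 = 75.338047
  hemisphere S, so the sign is −
  Longitude: degrees = first 3 digits = 140, minutes = 45.41438; 140 + 45.41438/60 = 140.756906
  E ⇒ keep positive
Point 2:
  Latitude: 55° + 14/60 + 24/3600 = 55 + 0.233333 + 0.006667 = 55.240000
  N → positive
  Lon: 45 + 44/60 + 18/3600 = 45.738333
  E → positive
Point 3:
  Latitude: split at 2 digits → 88° and 10.818′; 88 + 10.818/60 = 88.180300
  S ⇒ negate
  λ: degrees = first 3 digits = 68, minutes = 48.6347; 68 + 48.6347/60 = 68.810578
  E ⇒ keep positive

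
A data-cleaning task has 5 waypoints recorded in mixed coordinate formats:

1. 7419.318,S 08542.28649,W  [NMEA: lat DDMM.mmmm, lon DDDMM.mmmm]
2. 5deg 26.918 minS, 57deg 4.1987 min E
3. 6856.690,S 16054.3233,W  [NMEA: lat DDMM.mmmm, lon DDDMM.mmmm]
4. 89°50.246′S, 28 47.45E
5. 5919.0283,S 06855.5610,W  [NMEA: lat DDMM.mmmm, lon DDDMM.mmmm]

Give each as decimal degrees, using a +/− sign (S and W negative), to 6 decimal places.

1. -74.321967, -85.704775
2. -5.448633, 57.069978
3. -68.944833, -160.905388
4. -89.837433, 28.790833
5. -59.317138, -68.926017

Point 1:
  Lat: degrees = first 2 digits = 74, minutes = 19.318; 74 + 19.318/60 = 74.3219667
  S → negative
  Lon: degrees = first 3 digits = 85, minutes = 42.28649; 85 + 42.28649/60 = 85.7047748
  W → negative
Point 2:
  Latitude: 26.918′ = 0.448633°; total 5.4486333
  S → negative
  Lon: 57 + 4.1987/60 = 57.0699783
  E ⇒ keep positive
Point 3:
  Latitude: degrees = first 2 digits = 68, minutes = 56.69; 68 + 56.69/60 = 68.9448333
  S → negative
  λ: split at 3 digits → 160° and 54.3233′; 160 + 54.3233/60 = 160.9053883
  W → negative
Point 4:
  Lat: 50.246′ = 0.837433°; total 89.8374333
  S ⇒ negate
  Longitude: 47.45′ = 0.790833°; total 28.7908333
  E → positive
Point 5:
  Lat: degrees = first 2 digits = 59, minutes = 19.0283; 59 + 19.0283/60 = 59.3171383
  hemisphere S, so the sign is −
  Lon: degrees = first 3 digits = 68, minutes = 55.561; 68 + 55.561/60 = 68.9260167
  W ⇒ negate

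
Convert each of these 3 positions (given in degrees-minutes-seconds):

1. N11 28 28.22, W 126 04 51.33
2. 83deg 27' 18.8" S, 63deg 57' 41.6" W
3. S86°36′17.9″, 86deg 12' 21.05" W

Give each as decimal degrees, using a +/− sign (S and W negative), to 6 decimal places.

Point 1:
  φ: 11 + 28/60 + 28.22/3600 = 11.4745056
  N → positive
  Longitude: 126 + 4/60 + 51.33/3600 = 126.0809250
  W ⇒ negate
Point 2:
  φ: 83° + 27/60 + 18.8/3600 = 83 + 0.450000 + 0.005222 = 83.4552222
  S → negative
  Longitude: 57′ + 41.6″ = 57.69333′; 63 + 57.69333/60 = 63.9615556
  W ⇒ negate
Point 3:
  Lat: 86° + 36/60 + 17.9/3600 = 86 + 0.600000 + 0.004972 = 86.6049722
  hemisphere S, so the sign is −
  λ: 86° + 12/60 + 21.05/3600 = 86 + 0.200000 + 0.005847 = 86.2058472
  W ⇒ negate

1. 11.474506, -126.080925
2. -83.455222, -63.961556
3. -86.604972, -86.205847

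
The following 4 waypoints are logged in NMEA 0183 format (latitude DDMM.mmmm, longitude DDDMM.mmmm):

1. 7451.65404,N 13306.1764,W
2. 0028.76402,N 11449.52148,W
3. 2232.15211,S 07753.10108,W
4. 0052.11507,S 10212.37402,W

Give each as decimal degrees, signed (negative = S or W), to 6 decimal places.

1. 74.860901, -133.102940
2. 0.479400, -114.825358
3. -22.535869, -77.885018
4. -0.868585, -102.206234

Point 1:
  φ: split at 2 digits → 74° and 51.65404′; 74 + 51.65404/60 = 74.8609007
  N ⇒ keep positive
  Longitude: split at 3 digits → 133° and 6.1764′; 133 + 6.1764/60 = 133.1029400
  W → negative
Point 2:
  Latitude: split at 2 digits → 00° and 28.76402′; 0 + 28.76402/60 = 0.4794003
  N ⇒ keep positive
  λ: split at 3 digits → 114° and 49.52148′; 114 + 49.52148/60 = 114.8253580
  W ⇒ negate
Point 3:
  Lat: degrees = first 2 digits = 22, minutes = 32.15211; 22 + 32.15211/60 = 22.5358685
  S ⇒ negate
  Longitude: split at 3 digits → 077° and 53.10108′; 77 + 53.10108/60 = 77.8850180
  hemisphere W, so the sign is −
Point 4:
  Latitude: split at 2 digits → 00° and 52.11507′; 0 + 52.11507/60 = 0.8685845
  S → negative
  Lon: split at 3 digits → 102° and 12.37402′; 102 + 12.37402/60 = 102.2062337
  W ⇒ negate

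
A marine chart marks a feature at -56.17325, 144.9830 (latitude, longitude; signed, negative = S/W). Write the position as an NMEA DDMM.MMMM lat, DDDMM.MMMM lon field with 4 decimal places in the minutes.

5610.3950,S / 14458.9800,E

Latitude is negative → S; |value| = 56.173250
Lat: minutes = (56.173250 − 56) × 60 = 10.395000
Lon: minutes = (144.983000 − 144) × 60 = 58.980000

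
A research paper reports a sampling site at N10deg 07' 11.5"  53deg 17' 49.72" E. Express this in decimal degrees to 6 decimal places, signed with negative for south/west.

10.119861, 53.297144

Latitude: 10 + 7/60 + 11.5/3600 = 10.1198611
N ⇒ keep positive
Longitude: 53° + 17/60 + 49.72/3600 = 53 + 0.283333 + 0.013811 = 53.2971444
E ⇒ keep positive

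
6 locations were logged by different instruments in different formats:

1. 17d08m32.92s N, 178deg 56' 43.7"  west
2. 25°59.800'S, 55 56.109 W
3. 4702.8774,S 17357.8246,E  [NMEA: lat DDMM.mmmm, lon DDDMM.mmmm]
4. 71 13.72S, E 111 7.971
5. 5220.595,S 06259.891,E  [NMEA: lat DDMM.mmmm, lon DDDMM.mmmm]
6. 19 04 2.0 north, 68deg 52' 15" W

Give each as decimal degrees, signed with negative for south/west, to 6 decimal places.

Point 1:
  φ: 8′ + 32.92″ = 8.54867′; 17 + 8.54867/60 = 17.1424778
  N ⇒ keep positive
  Longitude: 178° + 56/60 + 43.7/3600 = 178 + 0.933333 + 0.012139 = 178.9454722
  W → negative
Point 2:
  φ: 59.8′ = 0.996667°; total 25.9966667
  S ⇒ negate
  Lon: 56.109′ = 0.935150°; total 55.9351500
  W → negative
Point 3:
  Lat: split at 2 digits → 47° and 2.8774′; 47 + 2.8774/60 = 47.0479567
  S ⇒ negate
  Longitude: degrees = first 3 digits = 173, minutes = 57.8246; 173 + 57.8246/60 = 173.9637433
  E ⇒ keep positive
Point 4:
  φ: 13.72′ = 0.228667°; total 71.2286667
  hemisphere S, so the sign is −
  Longitude: 111 + 7.971/60 = 111.1328500
  E → positive
Point 5:
  Latitude: degrees = first 2 digits = 52, minutes = 20.595; 52 + 20.595/60 = 52.3432500
  S ⇒ negate
  Longitude: split at 3 digits → 062° and 59.891′; 62 + 59.891/60 = 62.9981833
  E ⇒ keep positive
Point 6:
  Lat: 4′ + 2″ = 4.03333′; 19 + 4.03333/60 = 19.0672222
  N → positive
  λ: 52′ + 15″ = 52.25000′; 68 + 52.25000/60 = 68.8708333
  hemisphere W, so the sign is −

1. 17.142478, -178.945472
2. -25.996667, -55.935150
3. -47.047957, 173.963743
4. -71.228667, 111.132850
5. -52.343250, 62.998183
6. 19.067222, -68.870833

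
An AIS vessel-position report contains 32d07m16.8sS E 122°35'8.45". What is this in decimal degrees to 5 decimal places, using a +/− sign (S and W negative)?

φ: 7′ + 16.8″ = 7.28000′; 32 + 7.28000/60 = 32.121333
S → negative
λ: 122° + 35/60 + 8.45/3600 = 122 + 0.583333 + 0.002347 = 122.585681
E → positive

-32.12133, 122.58568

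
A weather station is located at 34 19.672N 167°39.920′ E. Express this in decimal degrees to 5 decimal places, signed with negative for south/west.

34.32787, 167.66533

Latitude: 34 + 19.672/60 = 34.327867
N ⇒ keep positive
Longitude: 39.92′ = 0.665333°; total 167.665333
E → positive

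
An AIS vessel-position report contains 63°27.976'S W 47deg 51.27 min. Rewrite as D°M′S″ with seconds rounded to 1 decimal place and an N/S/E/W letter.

Latitude: 27.97600′ → 27′ and 0.97600 × 60 = 58.560″
Longitude: fractional minutes 0.27000 × 60 = 16.200″

63°27′58.6″ S, 47°51′16.2″ W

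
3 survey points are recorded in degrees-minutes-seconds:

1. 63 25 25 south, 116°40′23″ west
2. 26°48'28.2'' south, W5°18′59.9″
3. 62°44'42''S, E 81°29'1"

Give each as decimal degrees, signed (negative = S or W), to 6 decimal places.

1. -63.423611, -116.673056
2. -26.807833, -5.316639
3. -62.745000, 81.483611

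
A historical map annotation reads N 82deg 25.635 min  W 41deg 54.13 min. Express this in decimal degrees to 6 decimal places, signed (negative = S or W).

Latitude: 25.635′ = 0.427250°; total 82.4272500
N ⇒ keep positive
Lon: 41 + 54.13/60 = 41.9021667
W ⇒ negate

82.427250, -41.902167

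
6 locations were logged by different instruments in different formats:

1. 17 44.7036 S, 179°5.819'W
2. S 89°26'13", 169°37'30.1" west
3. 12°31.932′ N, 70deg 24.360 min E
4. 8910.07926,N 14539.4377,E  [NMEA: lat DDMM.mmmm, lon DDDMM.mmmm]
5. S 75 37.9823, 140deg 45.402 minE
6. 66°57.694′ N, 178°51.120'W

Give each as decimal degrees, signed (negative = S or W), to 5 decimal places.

Point 1:
  φ: 17 + 44.7036/60 = 17.745060
  S ⇒ negate
  Longitude: 179 + 5.819/60 = 179.096983
  W → negative
Point 2:
  Latitude: 89 + 26/60 + 13/3600 = 89.436944
  hemisphere S, so the sign is −
  Lon: 169 + 37/60 + 30.1/3600 = 169.625028
  W → negative
Point 3:
  Lat: 31.932′ = 0.532200°; total 12.532200
  N → positive
  λ: 70 + 24.36/60 = 70.406000
  E ⇒ keep positive
Point 4:
  Latitude: split at 2 digits → 89° and 10.07926′; 89 + 10.07926/60 = 89.167988
  N → positive
  λ: split at 3 digits → 145° and 39.4377′; 145 + 39.4377/60 = 145.657295
  E → positive
Point 5:
  Lat: 75 + 37.9823/60 = 75.633038
  hemisphere S, so the sign is −
  Longitude: 140 + 45.402/60 = 140.756700
  E → positive
Point 6:
  Latitude: 66 + 57.694/60 = 66.961567
  N → positive
  λ: 178 + 51.12/60 = 178.852000
  W → negative

1. -17.74506, -179.09698
2. -89.43694, -169.62503
3. 12.53220, 70.40600
4. 89.16799, 145.65730
5. -75.63304, 140.75670
6. 66.96157, -178.85200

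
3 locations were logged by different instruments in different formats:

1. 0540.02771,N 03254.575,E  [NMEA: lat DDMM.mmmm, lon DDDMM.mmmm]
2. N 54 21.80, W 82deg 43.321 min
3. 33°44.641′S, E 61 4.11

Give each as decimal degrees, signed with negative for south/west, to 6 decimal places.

1. 5.667129, 32.909583
2. 54.363333, -82.722017
3. -33.744017, 61.068500

Point 1:
  Lat: split at 2 digits → 05° and 40.02771′; 5 + 40.02771/60 = 5.6671285
  N ⇒ keep positive
  Lon: split at 3 digits → 032° and 54.575′; 32 + 54.575/60 = 32.9095833
  E → positive
Point 2:
  Lat: 54 + 21.8/60 = 54.3633333
  N → positive
  Lon: 43.321′ = 0.722017°; total 82.7220167
  W ⇒ negate
Point 3:
  Lat: 33 + 44.641/60 = 33.7440167
  S ⇒ negate
  Lon: 4.11′ = 0.068500°; total 61.0685000
  E ⇒ keep positive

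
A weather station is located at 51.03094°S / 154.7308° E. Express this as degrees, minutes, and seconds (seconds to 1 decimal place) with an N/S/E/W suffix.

φ: whole degrees 51; 1.85640′ → 1′ and 51.384″
λ: 0.730800° → 43.84800′; 0.84800 × 60 = 50.880″

51°01′51.4″ S, 154°43′50.9″ E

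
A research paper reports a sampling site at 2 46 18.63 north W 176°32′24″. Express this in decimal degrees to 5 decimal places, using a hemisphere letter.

φ: 46′ + 18.63″ = 46.31050′; 2 + 46.31050/60 = 2.771842
Longitude: 32′ + 24″ = 32.40000′; 176 + 32.40000/60 = 176.540000

2.77184° N, 176.54000° W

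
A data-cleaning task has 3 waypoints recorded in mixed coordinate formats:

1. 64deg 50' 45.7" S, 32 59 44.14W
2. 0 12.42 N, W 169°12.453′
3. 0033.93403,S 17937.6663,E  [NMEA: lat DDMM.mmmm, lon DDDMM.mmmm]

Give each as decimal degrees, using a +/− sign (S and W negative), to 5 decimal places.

Point 1:
  Latitude: 64 + 50/60 + 45.7/3600 = 64.846028
  S → negative
  Lon: 32° + 59/60 + 44.14/3600 = 32 + 0.983333 + 0.012261 = 32.995594
  W → negative
Point 2:
  φ: 0 + 12.42/60 = 0.207000
  N ⇒ keep positive
  Longitude: 12.453′ = 0.207550°; total 169.207550
  hemisphere W, so the sign is −
Point 3:
  Lat: degrees = first 2 digits = 0, minutes = 33.93403; 0 + 33.93403/60 = 0.565567
  S → negative
  Longitude: degrees = first 3 digits = 179, minutes = 37.6663; 179 + 37.6663/60 = 179.627772
  E ⇒ keep positive

1. -64.84603, -32.99559
2. 0.20700, -169.20755
3. -0.56557, 179.62777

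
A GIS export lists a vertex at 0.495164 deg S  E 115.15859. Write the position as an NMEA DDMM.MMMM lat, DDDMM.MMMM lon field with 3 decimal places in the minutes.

0029.710,S / 11509.515,E

Lat: 0° + 0.495164 × 60 = 0° 29.70984′
λ: 115° + 0.158590 × 60 = 115° 9.51540′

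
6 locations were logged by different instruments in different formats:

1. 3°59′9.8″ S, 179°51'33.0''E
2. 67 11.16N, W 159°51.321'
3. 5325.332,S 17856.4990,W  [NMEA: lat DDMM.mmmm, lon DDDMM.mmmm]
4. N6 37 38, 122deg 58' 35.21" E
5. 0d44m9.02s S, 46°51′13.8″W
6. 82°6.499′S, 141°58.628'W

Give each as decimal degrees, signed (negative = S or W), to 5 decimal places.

1. -3.98606, 179.85917
2. 67.18600, -159.85535
3. -53.42220, -178.94165
4. 6.62722, 122.97645
5. -0.73584, -46.85383
6. -82.10832, -141.97713

Point 1:
  φ: 3 + 59/60 + 9.8/3600 = 3.986056
  S ⇒ negate
  λ: 51′ + 33″ = 51.55000′; 179 + 51.55000/60 = 179.859167
  E → positive
Point 2:
  Lat: 11.16′ = 0.186000°; total 67.186000
  N → positive
  λ: 51.321′ = 0.855350°; total 159.855350
  W ⇒ negate
Point 3:
  Latitude: split at 2 digits → 53° and 25.332′; 53 + 25.332/60 = 53.422200
  S → negative
  Lon: degrees = first 3 digits = 178, minutes = 56.499; 178 + 56.499/60 = 178.941650
  W → negative
Point 4:
  Latitude: 6° + 37/60 + 38/3600 = 6 + 0.616667 + 0.010556 = 6.627222
  N → positive
  λ: 122 + 58/60 + 35.21/3600 = 122.976447
  E ⇒ keep positive
Point 5:
  φ: 0° + 44/60 + 9.02/3600 = 0 + 0.733333 + 0.002506 = 0.735839
  S ⇒ negate
  λ: 46 + 51/60 + 13.8/3600 = 46.853833
  W → negative
Point 6:
  Lat: 82 + 6.499/60 = 82.108317
  S → negative
  Lon: 141 + 58.628/60 = 141.977133
  W → negative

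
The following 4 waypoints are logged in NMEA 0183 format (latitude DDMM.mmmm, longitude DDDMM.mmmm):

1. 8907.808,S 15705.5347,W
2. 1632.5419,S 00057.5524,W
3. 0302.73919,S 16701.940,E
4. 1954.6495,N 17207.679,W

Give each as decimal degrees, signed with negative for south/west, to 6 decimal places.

1. -89.130133, -157.092245
2. -16.542365, -0.959207
3. -3.045653, 167.032333
4. 19.910825, -172.127983

Point 1:
  Lat: split at 2 digits → 89° and 7.808′; 89 + 7.808/60 = 89.1301333
  S → negative
  Longitude: degrees = first 3 digits = 157, minutes = 5.5347; 157 + 5.5347/60 = 157.0922450
  hemisphere W, so the sign is −
Point 2:
  φ: split at 2 digits → 16° and 32.5419′; 16 + 32.5419/60 = 16.5423650
  S ⇒ negate
  Lon: split at 3 digits → 000° and 57.5524′; 0 + 57.5524/60 = 0.9592067
  hemisphere W, so the sign is −
Point 3:
  Latitude: degrees = first 2 digits = 3, minutes = 2.73919; 3 + 2.73919/60 = 3.0456532
  hemisphere S, so the sign is −
  Longitude: split at 3 digits → 167° and 1.94′; 167 + 1.94/60 = 167.0323333
  E ⇒ keep positive
Point 4:
  φ: degrees = first 2 digits = 19, minutes = 54.6495; 19 + 54.6495/60 = 19.9108250
  N → positive
  Lon: degrees = first 3 digits = 172, minutes = 7.679; 172 + 7.679/60 = 172.1279833
  hemisphere W, so the sign is −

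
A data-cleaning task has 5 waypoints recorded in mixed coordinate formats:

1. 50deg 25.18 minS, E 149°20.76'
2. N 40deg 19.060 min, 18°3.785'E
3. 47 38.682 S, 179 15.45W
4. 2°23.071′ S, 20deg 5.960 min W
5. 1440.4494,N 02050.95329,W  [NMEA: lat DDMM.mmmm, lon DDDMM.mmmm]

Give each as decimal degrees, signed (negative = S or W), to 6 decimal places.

1. -50.419667, 149.346000
2. 40.317667, 18.063083
3. -47.644700, -179.257500
4. -2.384517, -20.099333
5. 14.674157, -20.849222

Point 1:
  Lat: 50 + 25.18/60 = 50.4196667
  S ⇒ negate
  Lon: 20.76′ = 0.346000°; total 149.3460000
  E → positive
Point 2:
  Latitude: 40 + 19.06/60 = 40.3176667
  N → positive
  Longitude: 3.785′ = 0.063083°; total 18.0630833
  E ⇒ keep positive
Point 3:
  Lat: 47 + 38.682/60 = 47.6447000
  S → negative
  Longitude: 15.45′ = 0.257500°; total 179.2575000
  W ⇒ negate
Point 4:
  Lat: 23.071′ = 0.384517°; total 2.3845167
  S → negative
  λ: 20 + 5.96/60 = 20.0993333
  hemisphere W, so the sign is −
Point 5:
  φ: split at 2 digits → 14° and 40.4494′; 14 + 40.4494/60 = 14.6741567
  N → positive
  Longitude: split at 3 digits → 020° and 50.95329′; 20 + 50.95329/60 = 20.8492215
  W ⇒ negate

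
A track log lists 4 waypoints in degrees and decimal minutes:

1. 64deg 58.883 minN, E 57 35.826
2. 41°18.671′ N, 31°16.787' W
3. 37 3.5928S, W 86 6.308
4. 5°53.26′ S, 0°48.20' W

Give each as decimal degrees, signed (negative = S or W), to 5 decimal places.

1. 64.98138, 57.59710
2. 41.31118, -31.27978
3. -37.05988, -86.10513
4. -5.88767, -0.80333

Point 1:
  Lat: 58.883′ = 0.981383°; total 64.981383
  N → positive
  λ: 57 + 35.826/60 = 57.597100
  E ⇒ keep positive
Point 2:
  φ: 18.671′ = 0.311183°; total 41.311183
  N ⇒ keep positive
  Longitude: 31 + 16.787/60 = 31.279783
  W ⇒ negate
Point 3:
  φ: 37 + 3.5928/60 = 37.059880
  hemisphere S, so the sign is −
  λ: 86 + 6.308/60 = 86.105133
  hemisphere W, so the sign is −
Point 4:
  φ: 5 + 53.26/60 = 5.887667
  hemisphere S, so the sign is −
  Lon: 48.2′ = 0.803333°; total 0.803333
  W → negative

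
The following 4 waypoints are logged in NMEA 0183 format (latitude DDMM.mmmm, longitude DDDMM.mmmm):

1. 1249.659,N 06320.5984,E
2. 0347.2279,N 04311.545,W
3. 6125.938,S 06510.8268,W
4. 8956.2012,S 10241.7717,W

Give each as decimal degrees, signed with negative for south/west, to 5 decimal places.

Point 1:
  φ: degrees = first 2 digits = 12, minutes = 49.659; 12 + 49.659/60 = 12.827650
  N ⇒ keep positive
  λ: degrees = first 3 digits = 63, minutes = 20.5984; 63 + 20.5984/60 = 63.343307
  E ⇒ keep positive
Point 2:
  φ: degrees = first 2 digits = 3, minutes = 47.2279; 3 + 47.2279/60 = 3.787132
  N → positive
  Lon: degrees = first 3 digits = 43, minutes = 11.545; 43 + 11.545/60 = 43.192417
  W ⇒ negate
Point 3:
  Latitude: split at 2 digits → 61° and 25.938′; 61 + 25.938/60 = 61.432300
  S ⇒ negate
  λ: degrees = first 3 digits = 65, minutes = 10.8268; 65 + 10.8268/60 = 65.180447
  W ⇒ negate
Point 4:
  φ: degrees = first 2 digits = 89, minutes = 56.2012; 89 + 56.2012/60 = 89.936687
  S → negative
  λ: split at 3 digits → 102° and 41.7717′; 102 + 41.7717/60 = 102.696195
  hemisphere W, so the sign is −

1. 12.82765, 63.34331
2. 3.78713, -43.19242
3. -61.43230, -65.18045
4. -89.93669, -102.69620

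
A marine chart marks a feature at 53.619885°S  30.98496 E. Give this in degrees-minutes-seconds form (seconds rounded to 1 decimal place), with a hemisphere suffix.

53°37′11.6″ S, 30°59′5.9″ E

φ: 0.619885° → 37.19310′; 0.19310 × 60 = 11.586″
Lon: 0.984960 × 60 = 59.09760′ → 59′, remainder × 60 = 5.856″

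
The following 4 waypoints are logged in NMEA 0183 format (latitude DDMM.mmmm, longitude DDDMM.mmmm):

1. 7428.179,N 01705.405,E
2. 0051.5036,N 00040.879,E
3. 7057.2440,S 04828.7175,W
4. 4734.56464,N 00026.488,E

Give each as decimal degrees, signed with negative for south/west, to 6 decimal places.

Point 1:
  Latitude: split at 2 digits → 74° and 28.179′; 74 + 28.179/60 = 74.4696500
  N ⇒ keep positive
  λ: split at 3 digits → 017° and 5.405′; 17 + 5.405/60 = 17.0900833
  E → positive
Point 2:
  Latitude: degrees = first 2 digits = 0, minutes = 51.5036; 0 + 51.5036/60 = 0.8583933
  N ⇒ keep positive
  λ: split at 3 digits → 000° and 40.879′; 0 + 40.879/60 = 0.6813167
  E ⇒ keep positive
Point 3:
  Latitude: split at 2 digits → 70° and 57.244′; 70 + 57.244/60 = 70.9540667
  hemisphere S, so the sign is −
  λ: split at 3 digits → 048° and 28.7175′; 48 + 28.7175/60 = 48.4786250
  hemisphere W, so the sign is −
Point 4:
  Lat: split at 2 digits → 47° and 34.56464′; 47 + 34.56464/60 = 47.5760773
  N ⇒ keep positive
  Lon: degrees = first 3 digits = 0, minutes = 26.488; 0 + 26.488/60 = 0.4414667
  E ⇒ keep positive

1. 74.469650, 17.090083
2. 0.858393, 0.681317
3. -70.954067, -48.478625
4. 47.576077, 0.441467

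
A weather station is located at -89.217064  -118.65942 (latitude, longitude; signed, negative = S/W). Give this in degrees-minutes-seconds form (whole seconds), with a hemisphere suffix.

89°13′1″ S, 118°39′34″ W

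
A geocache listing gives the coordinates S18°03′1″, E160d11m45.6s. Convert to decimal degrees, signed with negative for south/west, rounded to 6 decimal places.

Lat: 3′ + 1″ = 3.01667′; 18 + 3.01667/60 = 18.0502778
S → negative
λ: 160 + 11/60 + 45.6/3600 = 160.1960000
E → positive

-18.050278, 160.196000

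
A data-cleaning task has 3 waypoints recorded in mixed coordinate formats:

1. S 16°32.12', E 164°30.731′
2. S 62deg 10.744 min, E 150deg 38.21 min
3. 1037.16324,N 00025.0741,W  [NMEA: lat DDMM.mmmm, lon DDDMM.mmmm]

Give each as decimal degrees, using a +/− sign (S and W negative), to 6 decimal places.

1. -16.535333, 164.512183
2. -62.179067, 150.636833
3. 10.619387, -0.417902

Point 1:
  φ: 16 + 32.12/60 = 16.5353333
  S → negative
  Longitude: 30.731′ = 0.512183°; total 164.5121833
  E → positive
Point 2:
  Latitude: 10.744′ = 0.179067°; total 62.1790667
  S → negative
  λ: 38.21′ = 0.636833°; total 150.6368333
  E → positive
Point 3:
  φ: degrees = first 2 digits = 10, minutes = 37.16324; 10 + 37.16324/60 = 10.6193873
  N → positive
  λ: split at 3 digits → 000° and 25.0741′; 0 + 25.0741/60 = 0.4179017
  W → negative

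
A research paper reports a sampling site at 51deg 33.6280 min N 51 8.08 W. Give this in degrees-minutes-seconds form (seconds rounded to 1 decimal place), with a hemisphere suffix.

Lat: fractional minutes 0.62800 × 60 = 37.680″
Longitude: fractional minutes 0.08000 × 60 = 4.800″

51°33′37.7″ N, 51°08′4.8″ W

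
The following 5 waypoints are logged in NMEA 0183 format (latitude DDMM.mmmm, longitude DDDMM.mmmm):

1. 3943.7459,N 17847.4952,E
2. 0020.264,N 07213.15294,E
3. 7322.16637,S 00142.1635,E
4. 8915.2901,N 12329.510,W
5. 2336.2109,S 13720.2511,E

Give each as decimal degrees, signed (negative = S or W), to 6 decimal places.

1. 39.729098, 178.791587
2. 0.337733, 72.219216
3. -73.369440, 1.702725
4. 89.254835, -123.491833
5. -23.603515, 137.337518

Point 1:
  Lat: degrees = first 2 digits = 39, minutes = 43.7459; 39 + 43.7459/60 = 39.7290983
  N → positive
  Lon: split at 3 digits → 178° and 47.4952′; 178 + 47.4952/60 = 178.7915867
  E ⇒ keep positive
Point 2:
  Latitude: split at 2 digits → 00° and 20.264′; 0 + 20.264/60 = 0.3377333
  N → positive
  Lon: degrees = first 3 digits = 72, minutes = 13.15294; 72 + 13.15294/60 = 72.2192157
  E → positive
Point 3:
  Lat: split at 2 digits → 73° and 22.16637′; 73 + 22.16637/60 = 73.3694395
  S → negative
  Longitude: split at 3 digits → 001° and 42.1635′; 1 + 42.1635/60 = 1.7027250
  E ⇒ keep positive
Point 4:
  Latitude: split at 2 digits → 89° and 15.2901′; 89 + 15.2901/60 = 89.2548350
  N → positive
  Longitude: split at 3 digits → 123° and 29.51′; 123 + 29.51/60 = 123.4918333
  W ⇒ negate
Point 5:
  φ: degrees = first 2 digits = 23, minutes = 36.2109; 23 + 36.2109/60 = 23.6035150
  S ⇒ negate
  Longitude: split at 3 digits → 137° and 20.2511′; 137 + 20.2511/60 = 137.3375183
  E ⇒ keep positive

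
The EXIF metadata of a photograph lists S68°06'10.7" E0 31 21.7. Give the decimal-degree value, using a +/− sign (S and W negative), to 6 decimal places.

Lat: 6′ + 10.7″ = 6.17833′; 68 + 6.17833/60 = 68.1029722
hemisphere S, so the sign is −
λ: 0° + 31/60 + 21.7/3600 = 0 + 0.516667 + 0.006028 = 0.5226944
E ⇒ keep positive

-68.102972, 0.522694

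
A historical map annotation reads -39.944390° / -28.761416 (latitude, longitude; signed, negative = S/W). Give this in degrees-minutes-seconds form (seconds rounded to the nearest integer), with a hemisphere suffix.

39°56′40″ S, 28°45′41″ W

Latitude is negative → S; |value| = 39.944390
Lat: 0.944390 × 60 = 56.66340′ → 56′, remainder × 60 = 39.80″
Longitude is negative → W; |value| = 28.761416
λ: whole degrees 28; 45.68496′ → 45′ and 41.10″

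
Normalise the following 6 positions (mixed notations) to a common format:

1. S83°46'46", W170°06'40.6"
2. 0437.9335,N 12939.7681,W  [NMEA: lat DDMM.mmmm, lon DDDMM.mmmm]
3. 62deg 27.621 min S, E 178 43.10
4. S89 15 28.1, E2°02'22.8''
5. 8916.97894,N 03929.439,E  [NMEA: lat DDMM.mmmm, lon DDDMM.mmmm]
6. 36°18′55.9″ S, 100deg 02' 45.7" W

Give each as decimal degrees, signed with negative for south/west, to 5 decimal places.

Point 1:
  Lat: 83 + 46/60 + 46/3600 = 83.779444
  S → negative
  λ: 170 + 6/60 + 40.6/3600 = 170.111278
  hemisphere W, so the sign is −
Point 2:
  Lat: split at 2 digits → 04° and 37.9335′; 4 + 37.9335/60 = 4.632225
  N ⇒ keep positive
  Longitude: split at 3 digits → 129° and 39.7681′; 129 + 39.7681/60 = 129.662802
  W → negative
Point 3:
  Latitude: 62 + 27.621/60 = 62.460350
  hemisphere S, so the sign is −
  λ: 43.1′ = 0.718333°; total 178.718333
  E ⇒ keep positive
Point 4:
  Latitude: 89 + 15/60 + 28.1/3600 = 89.257806
  S ⇒ negate
  Longitude: 2° + 2/60 + 22.8/3600 = 2 + 0.033333 + 0.006333 = 2.039667
  E → positive
Point 5:
  φ: split at 2 digits → 89° and 16.97894′; 89 + 16.97894/60 = 89.282982
  N → positive
  Longitude: split at 3 digits → 039° and 29.439′; 39 + 29.439/60 = 39.490650
  E ⇒ keep positive
Point 6:
  φ: 36 + 18/60 + 55.9/3600 = 36.315528
  S → negative
  Lon: 100 + 2/60 + 45.7/3600 = 100.046028
  hemisphere W, so the sign is −

1. -83.77944, -170.11128
2. 4.63223, -129.66280
3. -62.46035, 178.71833
4. -89.25781, 2.03967
5. 89.28298, 39.49065
6. -36.31553, -100.04603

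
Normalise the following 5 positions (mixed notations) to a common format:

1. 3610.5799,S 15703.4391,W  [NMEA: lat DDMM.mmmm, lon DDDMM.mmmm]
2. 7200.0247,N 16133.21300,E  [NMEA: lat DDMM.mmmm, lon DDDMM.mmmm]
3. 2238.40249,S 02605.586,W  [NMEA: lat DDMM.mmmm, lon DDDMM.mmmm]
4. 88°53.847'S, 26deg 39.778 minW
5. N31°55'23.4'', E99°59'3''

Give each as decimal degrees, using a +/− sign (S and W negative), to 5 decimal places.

1. -36.17633, -157.05732
2. 72.00041, 161.55355
3. -22.64004, -26.09310
4. -88.89745, -26.66297
5. 31.92317, 99.98417

Point 1:
  φ: degrees = first 2 digits = 36, minutes = 10.5799; 36 + 10.5799/60 = 36.176332
  S → negative
  Lon: degrees = first 3 digits = 157, minutes = 3.4391; 157 + 3.4391/60 = 157.057318
  W → negative
Point 2:
  Lat: degrees = first 2 digits = 72, minutes = 0.0247; 72 + 0.0247/60 = 72.000412
  N ⇒ keep positive
  Lon: split at 3 digits → 161° and 33.213′; 161 + 33.213/60 = 161.553550
  E ⇒ keep positive
Point 3:
  Latitude: degrees = first 2 digits = 22, minutes = 38.40249; 22 + 38.40249/60 = 22.640042
  S → negative
  λ: split at 3 digits → 026° and 5.586′; 26 + 5.586/60 = 26.093100
  W ⇒ negate
Point 4:
  Latitude: 88 + 53.847/60 = 88.897450
  S ⇒ negate
  Longitude: 39.778′ = 0.662967°; total 26.662967
  W → negative
Point 5:
  φ: 31° + 55/60 + 23.4/3600 = 31 + 0.916667 + 0.006500 = 31.923167
  N → positive
  Lon: 59′ + 3″ = 59.05000′; 99 + 59.05000/60 = 99.984167
  E → positive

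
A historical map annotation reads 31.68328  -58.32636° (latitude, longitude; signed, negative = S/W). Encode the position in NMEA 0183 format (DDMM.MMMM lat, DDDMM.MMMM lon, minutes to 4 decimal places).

3140.9968,N / 05819.5816,W

φ: 31° + 0.683280 × 60 = 31° 40.996800′
Longitude is negative → W; |value| = 58.326360
λ: fractional part 0.326360 → 19.581600 minutes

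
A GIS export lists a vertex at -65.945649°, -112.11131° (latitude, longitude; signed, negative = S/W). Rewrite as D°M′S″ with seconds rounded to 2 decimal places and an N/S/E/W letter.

Latitude is negative → S; |value| = 65.945649
Lat: whole degrees 65; 56.73894′ → 56′ and 44.3364″
Longitude is negative → W; |value| = 112.111310
Lon: whole degrees 112; 6.67860′ → 6′ and 40.7160″

65°56′44.34″ S, 112°06′40.72″ W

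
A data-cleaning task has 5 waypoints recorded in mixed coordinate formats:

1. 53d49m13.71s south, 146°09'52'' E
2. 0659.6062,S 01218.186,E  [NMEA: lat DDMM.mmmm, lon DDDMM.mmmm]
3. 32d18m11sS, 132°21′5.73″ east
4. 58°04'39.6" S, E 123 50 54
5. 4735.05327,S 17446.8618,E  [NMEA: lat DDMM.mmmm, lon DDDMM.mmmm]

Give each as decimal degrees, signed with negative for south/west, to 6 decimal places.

Point 1:
  φ: 49′ + 13.71″ = 49.22850′; 53 + 49.22850/60 = 53.8204750
  S ⇒ negate
  Lon: 146 + 9/60 + 52/3600 = 146.1644444
  E ⇒ keep positive
Point 2:
  Latitude: degrees = first 2 digits = 6, minutes = 59.6062; 6 + 59.6062/60 = 6.9934367
  S ⇒ negate
  λ: degrees = first 3 digits = 12, minutes = 18.186; 12 + 18.186/60 = 12.3031000
  E ⇒ keep positive
Point 3:
  φ: 18′ + 11″ = 18.18333′; 32 + 18.18333/60 = 32.3030556
  S → negative
  Longitude: 132° + 21/60 + 5.73/3600 = 132 + 0.350000 + 0.001592 = 132.3515917
  E → positive
Point 4:
  Lat: 58 + 4/60 + 39.6/3600 = 58.0776667
  S ⇒ negate
  Lon: 123 + 50/60 + 54/3600 = 123.8483333
  E ⇒ keep positive
Point 5:
  Lat: degrees = first 2 digits = 47, minutes = 35.05327; 47 + 35.05327/60 = 47.5842212
  S → negative
  Lon: degrees = first 3 digits = 174, minutes = 46.8618; 174 + 46.8618/60 = 174.7810300
  E → positive

1. -53.820475, 146.164444
2. -6.993437, 12.303100
3. -32.303056, 132.351592
4. -58.077667, 123.848333
5. -47.584221, 174.781030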